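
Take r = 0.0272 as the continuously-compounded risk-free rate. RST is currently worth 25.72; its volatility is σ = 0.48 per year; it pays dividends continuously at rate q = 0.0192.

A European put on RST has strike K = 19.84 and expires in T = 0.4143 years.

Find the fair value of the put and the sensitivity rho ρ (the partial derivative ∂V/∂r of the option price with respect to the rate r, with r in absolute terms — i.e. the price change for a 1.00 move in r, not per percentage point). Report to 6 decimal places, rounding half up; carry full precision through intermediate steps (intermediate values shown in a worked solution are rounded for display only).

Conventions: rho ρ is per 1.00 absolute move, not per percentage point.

price = 0.753552
ρ = -1.975750

σ√T = 0.48·√0.4143 = 0.308957
d₁ = (ln(S/K) + (r−q+σ²/2)T) / (σ√T) = (ln(25.72/19.84) + (0.0272−0.0192+0.48²/2)·0.4143) / 0.308957 = (0.259569 + 0.051042) / 0.308957 = 1.005351
d₂ = d₁ − σ√T = 1.005351 − 0.308957 = 0.696393
e^{−rT} = 0.988794
e^{−qT} = 0.992077
N(−d₁) = 0.157364,  N(−d₂) = 0.243091
Put price V = K·e^{−rT}·N(−d₂) − S·e^{−qT}·N(−d₁) = 4.768888 − 4.015336 = 0.753552
ρ = −K·T·e^{−rT}·N(−d₂) = -1.975750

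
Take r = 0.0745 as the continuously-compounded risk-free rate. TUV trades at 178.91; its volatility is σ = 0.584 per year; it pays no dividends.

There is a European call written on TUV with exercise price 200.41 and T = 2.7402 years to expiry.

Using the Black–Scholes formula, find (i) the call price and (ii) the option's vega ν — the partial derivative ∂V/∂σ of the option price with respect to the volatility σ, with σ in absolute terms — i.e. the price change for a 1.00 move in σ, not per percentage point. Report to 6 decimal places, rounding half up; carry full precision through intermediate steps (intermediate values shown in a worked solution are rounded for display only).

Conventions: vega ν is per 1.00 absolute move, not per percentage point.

σ√T = 0.584·√2.7402 = 0.966727
d₁ = (ln(S/K) + (r+σ²/2)T) / (σ√T) = (ln(178.91/200.41) + (0.0745+0.584²/2)·2.7402) / 0.966727 = (-0.113482 + 0.671426) / 0.966727 = 0.577147
d₂ = d₁ − σ√T = 0.577147 − 0.966727 = -0.389581
e^{−rT} = 0.815344
N(d₁) = 0.718080,  N(d₂) = 0.348423
Call price V = S·N(d₁) − K·e^{−rT}·N(d₂) = 128.471653 − 56.933461 = 71.538192
φ(d₁) = (1/√(2π))·e^{−d₁²/2} = 0.337737
ν = S·φ(d₁)·√T = 100.024057

price = 71.538192
ν = 100.024057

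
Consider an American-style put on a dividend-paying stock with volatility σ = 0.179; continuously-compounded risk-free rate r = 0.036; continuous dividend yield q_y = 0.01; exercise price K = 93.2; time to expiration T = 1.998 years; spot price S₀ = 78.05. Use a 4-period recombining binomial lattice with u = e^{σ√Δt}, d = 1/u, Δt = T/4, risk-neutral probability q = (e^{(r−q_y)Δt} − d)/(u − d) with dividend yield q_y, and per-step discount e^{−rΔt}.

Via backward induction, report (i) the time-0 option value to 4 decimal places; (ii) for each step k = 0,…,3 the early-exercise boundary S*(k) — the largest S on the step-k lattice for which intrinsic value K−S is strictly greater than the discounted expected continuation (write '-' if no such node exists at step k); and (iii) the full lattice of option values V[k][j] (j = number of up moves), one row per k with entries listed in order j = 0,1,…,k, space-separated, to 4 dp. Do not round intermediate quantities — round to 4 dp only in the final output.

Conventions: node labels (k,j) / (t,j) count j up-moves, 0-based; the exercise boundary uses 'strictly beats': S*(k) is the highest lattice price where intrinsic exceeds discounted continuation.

Δt=0.49950  u=1.13486  d=0.88117  q=0.51994  discount=0.98218
step 4 (expiry): payoffs max(K−S,0) = 46.1451 32.5977 15.1500 0.0000 0.0000
step 3: (k=3,j=0): S=53.4007, K−S=39.7993, hold=38.4045 ⇒ V=39.7993 exercise | (k=3,j=1): S=68.7750, K−S=24.4250, hold=23.1067 ⇒ V=24.4250 exercise | (k=3,j=2): S=88.5758, K−S=4.6242, hold=7.1433 ⇒ V=7.1433 continue | (k=3,j=3): S=114.0773, K−S=0.0000, hold=0.0000 ⇒ V=0.0000 continue  boundary S*=68.7750
step 2: (k=2,j=0): S=60.6023, K−S=32.5977, hold=31.2388 ⇒ V=32.5977 exercise | (k=2,j=1): S=78.0500, K−S=15.1500, hold=15.1644 ⇒ V=15.1644 continue | (k=2,j=2): S=100.5211, K−S=0.0000, hold=3.3681 ⇒ V=3.3681 continue  boundary S*=60.6023
step 1: (k=1,j=0): S=68.7750, K−S=24.4250, hold=23.1140 ⇒ V=24.4250 exercise | (k=1,j=1): S=88.5758, K−S=4.6242, hold=8.8701 ⇒ V=8.8701 continue  boundary S*=68.7750
step 0: (k=0,j=0): S=78.0500, K−S=15.1500, hold=16.0462 ⇒ V=16.0462 continue  boundary S*=-

price = 16.0462
boundary = - 68.7750 60.6023 68.7750
tree:
16.0462
24.4250 8.8701
32.5977 15.1644 3.3681
39.7993 24.4250 7.1433 0.0000
46.1451 32.5977 15.1500 0.0000 0.0000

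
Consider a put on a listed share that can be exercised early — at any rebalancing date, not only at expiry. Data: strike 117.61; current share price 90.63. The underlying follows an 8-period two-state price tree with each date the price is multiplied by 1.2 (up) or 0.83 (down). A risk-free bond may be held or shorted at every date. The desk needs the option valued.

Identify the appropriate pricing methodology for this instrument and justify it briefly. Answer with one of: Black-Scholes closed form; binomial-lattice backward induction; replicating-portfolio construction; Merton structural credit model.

Key observation: the defining feature is the embedded early-exercise option across 8 discrete dates on the spot-90.63 tree; pricing the strike-117.61 put means working backward with an exercise test at every node.

framework: binomial-lattice backward induction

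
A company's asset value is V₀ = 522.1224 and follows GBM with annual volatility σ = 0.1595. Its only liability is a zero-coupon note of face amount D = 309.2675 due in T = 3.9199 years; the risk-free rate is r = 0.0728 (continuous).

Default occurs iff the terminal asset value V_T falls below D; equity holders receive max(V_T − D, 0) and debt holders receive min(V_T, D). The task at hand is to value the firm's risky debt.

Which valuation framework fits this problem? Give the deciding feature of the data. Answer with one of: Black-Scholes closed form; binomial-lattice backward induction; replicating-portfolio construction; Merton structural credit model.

framework: Merton structural credit model

Key observation: the asked-for credit quantity lives on the firm's capital structure — asset value, asset volatility, debt face 309.2675 — which is the structural model's domain.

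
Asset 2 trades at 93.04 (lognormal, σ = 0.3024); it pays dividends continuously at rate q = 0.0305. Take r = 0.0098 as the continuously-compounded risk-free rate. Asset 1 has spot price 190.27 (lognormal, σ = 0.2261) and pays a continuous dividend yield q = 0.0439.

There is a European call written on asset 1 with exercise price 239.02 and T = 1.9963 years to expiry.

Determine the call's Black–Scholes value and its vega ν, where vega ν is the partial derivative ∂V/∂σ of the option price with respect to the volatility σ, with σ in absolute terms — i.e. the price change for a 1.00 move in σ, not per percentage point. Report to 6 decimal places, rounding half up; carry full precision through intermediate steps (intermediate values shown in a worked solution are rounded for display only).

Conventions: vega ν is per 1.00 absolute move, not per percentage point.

σ√T = 0.2261·√1.9963 = 0.319458
d₁ = (ln(S/K) + (r−q+σ²/2)T) / (σ√T) = (ln(190.27/239.02) + (0.0098−0.0439+0.2261²/2)·1.9963) / 0.319458 = (-0.228103 − 0.017047) / 0.319458 = -0.767395
d₂ = d₁ − σ√T = -0.767395 − 0.319458 = -1.086853
e^{−rT} = 0.980626
e^{−qT} = 0.916093
N(d₁) = 0.221423,  N(d₂) = 0.138551
Call price V = S·e^{−qT}·N(d₁) − K·e^{−rT}·N(d₂) = 38.595192 − 32.474859 = 6.120333
φ(d₁) = (1/√(2π))·e^{−d₁²/2} = 0.297189
ν = S·e^{−qT}·φ(d₁)·√T = 73.190687

price = 6.120333
ν = 73.190687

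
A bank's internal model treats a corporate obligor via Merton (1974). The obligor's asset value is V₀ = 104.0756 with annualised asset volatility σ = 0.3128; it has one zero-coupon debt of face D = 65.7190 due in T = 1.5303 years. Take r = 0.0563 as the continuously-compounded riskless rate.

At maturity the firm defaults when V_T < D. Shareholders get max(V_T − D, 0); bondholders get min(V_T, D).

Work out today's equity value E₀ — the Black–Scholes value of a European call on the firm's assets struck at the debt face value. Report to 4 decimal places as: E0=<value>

With assets at 104.0756 and a single debt payment of 65.7190 at 1.5303 years:
d₁ = [ln(V₀/D) + (r + σ²/2)T] / (σ√T)
   = [ln(104.0756/65.7190) + (0.0563 + 0.5·0.3128²)·1.5303] / (0.3128·√1.5303)
   = [0.459729 + 0.161021] / 0.386950 = 1.604213
d₂ = d₁ − σ√T = 1.604213 − 0.386950 = 1.217263
N(d₁) = 0.945666,  N(d₂) = 0.888248,  e^(−rT) = 0.917451
E₀ = V₀·N(d₁) − D·e^(−rT)·N(d₂)
   = 104.0756·0.945666 − 65.7190·0.917451·0.888248 = 44.864807

E0=44.8648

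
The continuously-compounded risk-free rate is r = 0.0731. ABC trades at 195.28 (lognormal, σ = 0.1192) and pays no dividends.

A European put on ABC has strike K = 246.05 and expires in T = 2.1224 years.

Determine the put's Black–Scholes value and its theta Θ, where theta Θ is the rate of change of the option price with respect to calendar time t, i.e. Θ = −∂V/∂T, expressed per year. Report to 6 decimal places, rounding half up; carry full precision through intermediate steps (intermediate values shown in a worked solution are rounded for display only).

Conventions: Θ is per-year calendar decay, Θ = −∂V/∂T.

price = 23.068086
Θ = 7.782740

σ√T = 0.1192·√2.1224 = 0.173656
d₁ = (ln(S/K) + (r+σ²/2)T) / (σ√T) = (ln(195.28/246.05) + (0.0731+0.1192²/2)·2.1224) / 0.173656 = (-0.231100 + 0.170226) / 0.173656 = -0.350548
d₂ = d₁ − σ√T = -0.350548 − 0.173656 = -0.524204
e^{−rT} = 0.856289
N(−d₁) = 0.637036,  N(−d₂) = 0.699932
Put price V = K·e^{−rT}·N(−d₂) − S·N(−d₁) = 147.468493 − 124.400407 = 23.068086
φ(d₁) = (1/√(2π))·e^{−d₁²/2} = 0.375168
Θ = −S·φ(d₁)·σ/(2√T) + r·K·e^{−rT}·N(−d₂) = −2.997206 + 10.779947 = 7.782740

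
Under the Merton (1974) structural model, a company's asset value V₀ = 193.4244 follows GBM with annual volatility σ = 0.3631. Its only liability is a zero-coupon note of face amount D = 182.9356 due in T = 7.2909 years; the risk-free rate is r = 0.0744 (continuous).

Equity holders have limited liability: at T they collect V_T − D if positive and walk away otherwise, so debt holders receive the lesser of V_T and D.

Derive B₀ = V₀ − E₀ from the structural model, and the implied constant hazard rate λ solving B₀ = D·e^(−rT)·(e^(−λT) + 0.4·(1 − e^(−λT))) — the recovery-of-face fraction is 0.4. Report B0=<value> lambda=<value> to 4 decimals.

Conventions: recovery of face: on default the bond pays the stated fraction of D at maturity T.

Work the structural quantities from V₀ = 193.4244 against face 182.9356:
d₁ = [ln(V₀/D) + (r + σ²/2)T] / (σ√T)
   = [ln(193.4244/182.9356) + (0.0744 + 0.5·0.3631²)·7.2909] / (0.3631·√7.2909)
   = [0.055753 + 1.023065] / 0.980431 = 1.100351
d₂ = d₁ − σ√T = 1.100351 − 0.980431 = 0.119920
N(d₁) = 0.864410,  N(d₂) = 0.547727,  e^(−rT) = 0.581326
E₀ = V₀·N(d₁) − D·e^(−rT)·N(d₂)
   = 193.4244·0.864410 − 182.9356·0.581326·0.547727 = 108.949884
B₀ = V₀ − E₀ = 193.4244 − 108.949884 = 84.474516
e^(−λT) = (B₀·e^(rT)/D − 0.4)/(1 − 0.4) = (84.4745·1.720204/182.9356 − 0.4)/0.6 = 0.65723624
λ = −ln(0.65723624)/7.2909 = 0.057567

B0=84.4745 lambda=0.0576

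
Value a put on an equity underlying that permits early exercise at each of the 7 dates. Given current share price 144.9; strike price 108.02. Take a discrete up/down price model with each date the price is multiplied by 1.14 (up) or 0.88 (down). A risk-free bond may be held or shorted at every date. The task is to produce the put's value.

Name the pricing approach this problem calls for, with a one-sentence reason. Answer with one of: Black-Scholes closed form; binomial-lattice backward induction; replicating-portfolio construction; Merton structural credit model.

Key observation: early exercise of the strike-108.02 put must be checked at each of the 7 dates (spot 144.9), which forces a node-by-node comparison of intrinsic and continuation value backward from expiry.

framework: binomial-lattice backward induction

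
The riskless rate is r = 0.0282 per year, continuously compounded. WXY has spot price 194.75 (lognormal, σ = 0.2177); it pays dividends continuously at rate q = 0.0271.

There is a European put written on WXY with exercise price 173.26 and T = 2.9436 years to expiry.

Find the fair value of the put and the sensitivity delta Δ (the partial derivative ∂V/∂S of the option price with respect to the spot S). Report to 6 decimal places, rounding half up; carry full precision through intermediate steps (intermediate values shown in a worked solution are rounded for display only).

σ√T = 0.2177·√2.9436 = 0.373506
d₁ = (ln(S/K) + (r−q+σ²/2)T) / (σ√T) = (ln(194.75/173.26) + (0.0282−0.0271+0.2177²/2)·2.9436) / 0.373506 = (0.116923 + 0.072991) / 0.373506 = 0.508465
d₂ = d₁ − σ√T = 0.508465 − 0.373506 = 0.134959
e^{−rT} = 0.920342
e^{−qT} = 0.923327
N(−d₁) = 0.305564,  N(−d₂) = 0.446322
Put price V = K·e^{−rT}·N(−d₂) − S·e^{−qT}·N(−d₁) = 71.169900 − 54.945854 = 16.224046
Δ = −e^{−qT}·N(−d₁) = -0.282135

price = 16.224046
Δ = -0.282135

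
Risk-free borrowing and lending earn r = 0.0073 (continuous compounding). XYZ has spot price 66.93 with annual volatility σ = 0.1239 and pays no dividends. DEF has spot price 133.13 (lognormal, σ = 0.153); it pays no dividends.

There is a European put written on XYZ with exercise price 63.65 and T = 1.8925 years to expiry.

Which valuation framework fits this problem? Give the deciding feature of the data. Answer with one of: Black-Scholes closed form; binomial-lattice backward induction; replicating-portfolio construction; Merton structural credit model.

Key observation: with XYZ following a GBM at constant σ and r, the European put struck at 63.65 prices in closed form — nothing here needs a stepwise model or a balance sheet.

framework: Black-Scholes closed form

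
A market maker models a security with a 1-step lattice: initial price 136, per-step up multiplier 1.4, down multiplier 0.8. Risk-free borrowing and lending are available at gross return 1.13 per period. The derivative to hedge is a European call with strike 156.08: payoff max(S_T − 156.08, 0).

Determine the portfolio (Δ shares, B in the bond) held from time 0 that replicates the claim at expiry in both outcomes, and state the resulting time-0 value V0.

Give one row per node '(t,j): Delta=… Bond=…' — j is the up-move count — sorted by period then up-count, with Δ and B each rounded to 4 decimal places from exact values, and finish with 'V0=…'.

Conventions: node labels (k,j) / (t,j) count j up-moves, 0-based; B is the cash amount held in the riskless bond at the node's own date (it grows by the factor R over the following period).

Under the risk-neutral measure, an up-move has probability p* = (R−d)/(u−d) = 0.5500 and values discount at R = 1.13.
At maturity the claim pays: V(1,0)=0.0000, V(1,1)=34.3200
(0,0): S=136.0000. Δ = (V_up−V_dn)/(S_up−S_dn) = (34.3200−0.0000)/(190.4000−108.8000) = 0.4206. V = [p*·34.3200 + (1−p*)·0.0000]/1.13 = 16.7044. B = V − Δ·S = -40.4956.
Sanity check at the root: Δ(0,0)·S0 + B(0,0) reproduces V0 = 16.7044.

(0,0): Delta=0.4206 Bond=-40.4956
V0=16.7044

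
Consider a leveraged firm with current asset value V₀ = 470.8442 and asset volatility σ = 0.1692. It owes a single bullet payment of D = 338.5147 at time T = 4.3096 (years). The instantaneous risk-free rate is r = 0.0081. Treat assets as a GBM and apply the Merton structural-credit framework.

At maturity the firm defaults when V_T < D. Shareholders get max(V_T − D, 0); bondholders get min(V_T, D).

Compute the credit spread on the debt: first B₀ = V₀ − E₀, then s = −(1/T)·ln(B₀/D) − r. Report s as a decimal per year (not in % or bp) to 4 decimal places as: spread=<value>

Apply the equity-as-call identities (strike 338.5147, horizon 4.3096 years):
d₁ = [ln(V₀/D) + (r + σ²/2)T] / (σ√T)
   = [ln(470.8442/338.5147) + (0.0081 + 0.5·0.1692²)·4.3096] / (0.1692·√4.3096)
   = [0.329960 + 0.096597] / 0.351252 = 1.214389
d₂ = d₁ − σ√T = 1.214389 − 0.351252 = 0.863137
N(d₁) = 0.887700,  N(d₂) = 0.805969,  e^(−rT) = 0.965694
E₀ = V₀·N(d₁) − D·e^(−rT)·N(d₂)
   = 470.8442·0.887700 − 338.5147·0.965694·0.805969 = 154.495907
B₀ = V₀ − E₀ = 470.8442 − 154.495907 = 316.348293
spread = −(1/T)·ln(B₀/D) − r = −(1/4.3096)·ln(316.348293/338.5147) − 0.0081 = 0.00761462

spread=0.0076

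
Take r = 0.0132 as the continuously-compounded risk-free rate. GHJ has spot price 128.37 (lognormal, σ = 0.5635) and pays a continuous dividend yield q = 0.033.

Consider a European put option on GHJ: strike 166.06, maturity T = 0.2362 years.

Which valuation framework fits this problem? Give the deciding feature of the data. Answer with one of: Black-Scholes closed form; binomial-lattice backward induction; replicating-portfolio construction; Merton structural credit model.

Key observation: a European claim on GHJ (strike 166.06) — a lognormal (GBM) underlying with constant rate and volatility — has an exact closed-form value; no lattice or capital structure is involved.

framework: Black-Scholes closed form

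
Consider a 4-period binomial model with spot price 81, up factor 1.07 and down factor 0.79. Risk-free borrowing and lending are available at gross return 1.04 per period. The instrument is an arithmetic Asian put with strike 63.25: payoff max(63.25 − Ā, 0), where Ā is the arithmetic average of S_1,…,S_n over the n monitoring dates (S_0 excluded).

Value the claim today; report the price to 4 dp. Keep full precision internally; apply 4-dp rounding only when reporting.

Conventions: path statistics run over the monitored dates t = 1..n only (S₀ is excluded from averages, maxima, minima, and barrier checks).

price = 0.0991

With p* = (R−d)/(u−d) = 0.8929, sum probability × payoff across the paths and divide by R^4.
Enumerate all 2^4 = 16 price paths (U = up ×1.07, D = down ×0.79); each path with k up-moves has probability p*^k·(1−p*)^(4−k).
DDDD: Ā=46.5070, payoff=16.7430, prob=0.000132
UDDD: Ā=62.9904, payoff=0.2596, prob=0.001098
DUDD: Ā=57.3204, payoff=5.9296, prob=0.001098
UUDD: Ā=77.6365, payoff=0.0000, prob=0.009151
DDUD: Ā=52.8411, payoff=10.4089, prob=0.001098
UDUD: Ā=71.5696, payoff=0.0000, prob=0.009151
DUUD: Ā=65.8996, payoff=0.0000, prob=0.009151
UUUD: Ā=89.2565, payoff=0.0000, prob=0.076262
DDDU: Ā=49.3025, payoff=13.9475, prob=0.001098
UDDU: Ā=66.7768, payoff=0.0000, prob=0.009151
DUDU: Ā=61.1068, payoff=2.1432, prob=0.009151
UUDU: Ā=82.7649, payoff=0.0000, prob=0.076262
DDUU: Ā=56.6275, payoff=6.6225, prob=0.009151
UDUU: Ā=76.6980, payoff=0.0000, prob=0.076262
DUUU: Ā=71.0280, payoff=0.0000, prob=0.076262
UUUU: Ā=96.2025, payoff=0.0000, prob=0.635518
Price = Σ prob·payoff / R^4 = 0.115970 / 1.169859 = 0.0991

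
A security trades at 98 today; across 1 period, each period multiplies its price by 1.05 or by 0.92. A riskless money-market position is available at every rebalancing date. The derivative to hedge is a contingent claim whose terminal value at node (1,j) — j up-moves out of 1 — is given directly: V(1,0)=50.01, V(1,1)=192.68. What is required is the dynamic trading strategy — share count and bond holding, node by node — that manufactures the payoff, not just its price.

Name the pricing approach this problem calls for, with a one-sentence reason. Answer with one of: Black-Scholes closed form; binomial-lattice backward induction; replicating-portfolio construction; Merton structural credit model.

framework: replicating-portfolio construction

Key observation: the mandate to exhibit the hedge at every date and state singles out the replicating-portfolio construction on the 1-period tree with factors 1.05 and 0.92 from 98.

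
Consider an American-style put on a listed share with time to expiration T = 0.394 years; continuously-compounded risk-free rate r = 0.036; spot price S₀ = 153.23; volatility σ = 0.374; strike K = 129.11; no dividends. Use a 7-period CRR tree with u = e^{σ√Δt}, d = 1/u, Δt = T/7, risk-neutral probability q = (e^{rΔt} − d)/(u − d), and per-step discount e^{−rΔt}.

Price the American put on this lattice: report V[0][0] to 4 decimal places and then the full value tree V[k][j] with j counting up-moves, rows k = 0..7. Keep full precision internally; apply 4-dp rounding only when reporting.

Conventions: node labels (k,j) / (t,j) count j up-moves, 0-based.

price = 4.3171
tree:
4.3171
6.8150 1.7273
10.4931 3.0034 0.4023
15.6659 5.1364 0.7892 0.0000
22.5025 8.5938 1.5482 0.0000 0.0000
30.7839 13.9504 3.0374 0.0000 0.0000 0.0000
39.1325 21.6606 5.9591 0.0000 0.0000 0.0000 0.0000
46.7722 30.7839 11.6909 0.0000 0.0000 0.0000 0.0000 0.0000

Δt=0.05629, u=1.09279, d=0.91509, q=0.48925, disc=e^(-rΔt)=0.99798
k=7 terminal: V=max(K-S,0) → 46.7722 30.7839 11.6909 0.0000 0.0000 0.0000 0.0000 0.0000
k=6: j=0 S=89.9775 intr=39.1325 cont=38.8711 V=39.1325[EX]; j=1 S=107.4494 intr=21.6606 cont=21.3993 V=21.6606[EX]; j=2 S=128.3139 intr=0.7961 cont=5.9591 V=5.9591[hold]; j=3 S=153.2300 intr=0.0000 cont=0.0000 V=0.0000[hold]; j=4 S=182.9843 intr=0.0000 cont=0.0000 V=0.0000[hold]; j=5 S=218.5162 intr=0.0000 cont=0.0000 V=0.0000[hold]; j=6 S=260.9478 intr=0.0000 cont=0.0000 V=0.0000[hold]
k=5: j=0 S=98.3261 intr=30.7839 cont=30.5225 V=30.7839[EX]; j=1 S=117.4191 intr=11.6909 cont=13.9504 V=13.9504[hold]; j=2 S=140.2196 intr=0.0000 cont=3.0374 V=3.0374[hold]; j=3 S=167.4475 intr=0.0000 cont=0.0000 V=0.0000[hold]; j=4 S=199.9626 intr=0.0000 cont=0.0000 V=0.0000[hold]; j=5 S=238.7914 intr=0.0000 cont=0.0000 V=0.0000[hold]
k=4: j=0 S=107.4494 intr=21.6606 cont=22.5025 V=22.5025[hold]; j=1 S=128.3139 intr=0.7961 cont=8.5938 V=8.5938[hold]; j=2 S=153.2300 intr=0.0000 cont=1.5482 V=1.5482[hold]; j=3 S=182.9843 intr=0.0000 cont=0.0000 V=0.0000[hold]; j=4 S=218.5162 intr=0.0000 cont=0.0000 V=0.0000[hold]
k=3: j=0 S=117.4191 intr=11.6909 cont=15.6659 V=15.6659[hold]; j=1 S=140.2196 intr=0.0000 cont=5.1364 V=5.1364[hold]; j=2 S=167.4475 intr=0.0000 cont=0.7892 V=0.7892[hold]; j=3 S=199.9626 intr=0.0000 cont=0.0000 V=0.0000[hold]
k=2: j=0 S=128.3139 intr=0.7961 cont=10.4931 V=10.4931[hold]; j=1 S=153.2300 intr=0.0000 cont=3.0034 V=3.0034[hold]; j=2 S=182.9843 intr=0.0000 cont=0.4023 V=0.4023[hold]
k=1: j=0 S=140.2196 intr=0.0000 cont=6.8150 V=6.8150[hold]; j=1 S=167.4475 intr=0.0000 cont=1.7273 V=1.7273[hold]
k=0: j=0 S=153.2300 intr=0.0000 cont=4.3171 V=4.3171[hold]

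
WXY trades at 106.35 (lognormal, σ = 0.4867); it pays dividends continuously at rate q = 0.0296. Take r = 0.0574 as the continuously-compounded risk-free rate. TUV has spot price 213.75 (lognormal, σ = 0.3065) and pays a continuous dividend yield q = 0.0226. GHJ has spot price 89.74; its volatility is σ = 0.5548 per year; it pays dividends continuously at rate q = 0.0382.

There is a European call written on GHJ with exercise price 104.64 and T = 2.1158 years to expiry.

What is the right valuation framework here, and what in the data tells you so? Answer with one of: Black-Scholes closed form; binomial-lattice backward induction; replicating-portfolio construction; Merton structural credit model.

framework: Black-Scholes closed form

Key observation: a European-exercise option on GHJ struck at 104.64 — a GBM underlying with constant parameters — admits an analytic price: the data contain no early exercise, no discrete tree, no debt structure.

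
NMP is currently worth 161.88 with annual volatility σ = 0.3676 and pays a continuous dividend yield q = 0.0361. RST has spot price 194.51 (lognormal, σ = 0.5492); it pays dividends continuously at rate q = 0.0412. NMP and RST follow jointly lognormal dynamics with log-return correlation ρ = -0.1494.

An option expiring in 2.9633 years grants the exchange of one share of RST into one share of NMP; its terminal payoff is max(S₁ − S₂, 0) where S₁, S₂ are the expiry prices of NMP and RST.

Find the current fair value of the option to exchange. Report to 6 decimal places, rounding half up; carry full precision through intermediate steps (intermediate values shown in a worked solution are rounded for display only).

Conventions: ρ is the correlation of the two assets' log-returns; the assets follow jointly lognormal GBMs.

exchange price = 59.686169

σ_eff = √(σ₁² + σ₂² − 2ρσ₁σ₂) = √(0.3676² + 0.5492² − 2·-0.1494·0.3676·0.5492) = 0.705035
d₁ = (ln(S₁/S₂) + (q₂ − q₁ + σ_eff²/2)T) / (σ_eff√T) = (ln(161.88/194.51) + (0.0412 − 0.0361 + 0.248537)·2.9633) / 1.213664 = 0.467983
d₂ = d₁ − σ_eff√T = 0.467983 − 1.213664 = -0.745680
N(d₁) = 0.680102,  N(d₂) = 0.227930
V = S₁·e^{−q₁T}·N(d₁) − S₂·e^{−q₂T}·N(d₂) = 98.925521 − 39.239352 = 59.686169
Key observation: r never enters — measured in units of RST, the claim is a call on S₁/S₂ struck at 1, so only the dividend yields and σ_eff matter.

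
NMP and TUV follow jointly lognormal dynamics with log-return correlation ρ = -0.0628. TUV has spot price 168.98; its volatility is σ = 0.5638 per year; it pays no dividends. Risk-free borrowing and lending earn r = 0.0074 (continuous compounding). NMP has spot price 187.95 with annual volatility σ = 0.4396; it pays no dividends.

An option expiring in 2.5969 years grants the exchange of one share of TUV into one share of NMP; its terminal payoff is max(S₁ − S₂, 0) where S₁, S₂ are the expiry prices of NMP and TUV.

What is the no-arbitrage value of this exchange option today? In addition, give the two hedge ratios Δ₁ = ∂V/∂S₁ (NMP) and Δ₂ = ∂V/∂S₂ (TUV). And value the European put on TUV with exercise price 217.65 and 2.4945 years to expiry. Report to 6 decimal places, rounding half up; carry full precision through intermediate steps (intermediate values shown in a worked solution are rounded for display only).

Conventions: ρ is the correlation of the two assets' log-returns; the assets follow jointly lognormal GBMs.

exchange price = 89.550244
Δ1 = 0.752693
Δ2 = -0.307246
price(TUV put K=217.65) = 90.243925

σ_eff = √(σ₁² + σ₂² − 2ρσ₁σ₂) = √(0.4396² + 0.5638² − 2·-0.0628·0.4396·0.5638) = 0.736375
d₁ = (ln(S₁/S₂) + (q₂ − q₁ + σ_eff²/2)T) / (σ_eff√T) = (ln(187.95/168.98) + (0.0 − 0.0 + 0.271124)·2.5969) / 1.186661 = 0.682990
d₂ = d₁ − σ_eff√T = 0.682990 − 1.186661 = -0.503671
N(d₁) = 0.752693,  N(d₂) = 0.307246
V = S₁·e^{−q₁T}·N(d₁) − S₂·e^{−q₂T}·N(d₂) = 141.468735 − 51.918490 = 89.550244
Δ₁ = e^{−q₁T}·N(d₁) = 0.752693;  Δ₂ = −e^{−q₂T}·N(d₂) = -0.307246
[vanilla: TUV put K=217.65]
σ√T = 0.5638·√2.4945 = 0.890465
d₁ = (ln(S/K) + (r+σ²/2)T) / (σ√T) = (ln(168.98/217.65) + (0.0074+0.5638²/2)·2.4945) / 0.890465 = (-0.253108 + 0.414923) / 0.890465 = 0.181720
d₂ = d₁ − σ√T = 0.181720 − 0.890465 = -0.708745
e^{−rT} = 0.981710
N(−d₁) = 0.427901,  N(−d₂) = 0.760759
price = K·e^{−rT}·N(−d₂) − S·N(−d₁) = 162.550674 − 72.306750 = 90.243925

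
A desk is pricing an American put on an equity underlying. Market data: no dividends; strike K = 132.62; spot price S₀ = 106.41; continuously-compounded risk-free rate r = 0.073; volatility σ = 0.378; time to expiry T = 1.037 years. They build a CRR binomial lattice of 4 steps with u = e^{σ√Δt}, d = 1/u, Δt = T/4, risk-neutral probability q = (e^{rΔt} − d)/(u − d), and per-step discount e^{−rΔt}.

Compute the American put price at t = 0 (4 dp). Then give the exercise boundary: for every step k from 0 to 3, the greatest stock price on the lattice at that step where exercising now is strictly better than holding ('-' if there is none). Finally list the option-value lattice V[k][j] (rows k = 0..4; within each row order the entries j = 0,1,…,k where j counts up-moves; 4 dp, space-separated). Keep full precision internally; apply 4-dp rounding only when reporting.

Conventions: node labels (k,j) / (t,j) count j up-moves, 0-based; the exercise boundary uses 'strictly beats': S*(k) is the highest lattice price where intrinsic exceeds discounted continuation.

price = 30.2583
boundary = - 87.7801 72.4119 87.7801
tree:
30.2583
44.8399 16.9089
60.2081 28.2489 6.2748
72.8858 44.8399 12.8243 0.0000
83.3438 60.2081 26.2100 0.0000 0.0000

params: Δt=0.25925 u=1.21223 d=0.82492 q=0.50136 e^(-rΔt)=0.98125
t_4 payoffs: 83.3438 60.2081 26.2100 0.0000 0.0000
t_3: node(3,0) S=59.7342 payoff=72.8858 vs cont=70.3995 → 72.8858 [stop]  node(3,1) S=87.7801 payoff=44.8399 vs cont=42.3536 → 44.8399 [stop]  node(3,2) S=128.9938 payoff=3.6262 vs cont=12.8243 → 12.8243 [wait]  node(3,3) S=189.5578 payoff=0.0000 vs cont=0.0000 → 0.0000 [wait]  ⇒ S*(3)=87.7801
t_2: node(2,0) S=72.4119 payoff=60.2081 vs cont=57.7219 → 60.2081 [stop]  node(2,1) S=106.4100 payoff=26.2100 vs cont=28.2489 → 28.2489 [wait]  node(2,2) S=156.3706 payoff=0.0000 vs cont=6.2748 → 6.2748 [wait]  ⇒ S*(2)=72.4119
t_1: node(1,0) S=87.7801 payoff=44.8399 vs cont=43.3567 → 44.8399 [stop]  node(1,1) S=128.9938 payoff=3.6262 vs cont=16.9089 → 16.9089 [wait]  ⇒ S*(1)=87.7801
t_0: node(0,0) S=106.4100 payoff=26.2100 vs cont=30.2583 → 30.2583 [wait]  ⇒ S*(0)=-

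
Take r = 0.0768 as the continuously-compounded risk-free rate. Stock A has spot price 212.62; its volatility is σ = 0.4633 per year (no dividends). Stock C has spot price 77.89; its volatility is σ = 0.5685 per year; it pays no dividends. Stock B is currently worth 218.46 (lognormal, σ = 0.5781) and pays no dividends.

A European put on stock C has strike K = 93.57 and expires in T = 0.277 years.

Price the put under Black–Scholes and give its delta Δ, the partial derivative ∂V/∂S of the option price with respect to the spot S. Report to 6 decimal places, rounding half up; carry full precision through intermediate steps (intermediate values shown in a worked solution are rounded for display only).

σ√T = 0.5685·√0.277 = 0.299206
d₁ = (ln(S/K) + (r+σ²/2)T) / (σ√T) = (ln(77.89/93.57) + (0.0768+0.5685²/2)·0.277) / 0.299206 = (-0.183412 + 0.066036) / 0.299206 = -0.392293
d₂ = d₁ − σ√T = -0.392293 − 0.299206 = -0.691499
e^{−rT} = 0.978951
N(−d₁) = 0.652579,  N(−d₂) = 0.755374
Put price V = K·e^{−rT}·N(−d₂) − S·N(−d₁) = 69.192609 − 50.829397 = 18.363213
Δ = −N(−d₁) = -0.652579

price = 18.363213
Δ = -0.652579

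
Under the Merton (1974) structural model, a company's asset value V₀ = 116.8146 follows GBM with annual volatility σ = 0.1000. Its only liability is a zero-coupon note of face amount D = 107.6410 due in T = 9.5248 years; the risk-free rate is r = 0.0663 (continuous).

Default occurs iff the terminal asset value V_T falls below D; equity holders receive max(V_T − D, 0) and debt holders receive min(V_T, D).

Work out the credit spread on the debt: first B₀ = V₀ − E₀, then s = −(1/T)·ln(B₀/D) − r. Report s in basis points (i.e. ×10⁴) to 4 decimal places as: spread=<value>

Apply the equity-as-call identities (strike 107.6410, horizon 9.5248 years):
d₁ = [ln(V₀/D) + (r + σ²/2)T] / (σ√T)
   = [ln(116.8146/107.6410) + (0.0663 + 0.5·0.1000²)·9.5248] / (0.1000·√9.5248)
   = [0.081786 + 0.679118] / 0.308623 = 2.465485
d₂ = d₁ − σ√T = 2.465485 − 0.308623 = 2.156862
N(d₁) = 0.993159,  N(d₂) = 0.984492,  e^(−rT) = 0.531797
E₀ = V₀·N(d₁) − D·e^(−rT)·N(d₂)
   = 116.8146·0.993159 − 107.6410·0.531797·0.984492 = 59.660048
B₀ = V₀ − E₀ = 116.8146 − 59.660048 = 57.154552
spread = −(1/T)·ln(B₀/D) − r = −(1/9.5248)·ln(57.154552/107.6410) − 0.0663 = 0.00016256
in basis points: 0.00016256 × 10⁴ = 1.6256 bp

spread=1.6256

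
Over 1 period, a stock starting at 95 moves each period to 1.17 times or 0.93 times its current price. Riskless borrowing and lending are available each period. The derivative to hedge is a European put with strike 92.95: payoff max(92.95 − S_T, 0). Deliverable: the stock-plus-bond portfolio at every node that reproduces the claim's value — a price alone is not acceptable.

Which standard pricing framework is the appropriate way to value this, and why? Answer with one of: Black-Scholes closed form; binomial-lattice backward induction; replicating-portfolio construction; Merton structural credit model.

Key observation: the deliverable is the dynamic trading strategy on the 1-step tree (spot 95, moves 1.17 and 0.93), so the valuation must go through the node-by-node replicating-portfolio solve.

framework: replicating-portfolio construction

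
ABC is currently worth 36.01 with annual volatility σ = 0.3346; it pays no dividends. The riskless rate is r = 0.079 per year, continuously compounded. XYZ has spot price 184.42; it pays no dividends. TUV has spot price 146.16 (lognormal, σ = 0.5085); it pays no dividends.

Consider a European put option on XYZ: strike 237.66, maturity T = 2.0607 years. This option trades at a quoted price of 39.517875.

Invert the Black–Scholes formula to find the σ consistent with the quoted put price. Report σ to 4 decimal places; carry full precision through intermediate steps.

At σ = 0.2725 the Black–Scholes value reproduces the quote:
σ√T = 0.2725·√2.0607 = 0.391178
d₁ = (ln(S/K) + (r+σ²/2)T) / (σ√T) = (ln(184.42/237.66) + (0.079+0.2725²/2)·2.0607) / 0.391178 = (-0.253625 + 0.239305) / 0.391178 = -0.036608
d₂ = d₁ − σ√T = -0.036608 − 0.391178 = -0.427785
e^{−rT} = 0.849765
N(−d₁) = 0.514601,  N(−d₂) = 0.665596
V = K·e^{−rT}·N(−d₂) − S·N(−d₁) = 134.420605 − 94.902731 = 39.517875 (the quoted price), and the Black–Scholes price is strictly increasing in σ, so σ is unique

sigma = 0.2725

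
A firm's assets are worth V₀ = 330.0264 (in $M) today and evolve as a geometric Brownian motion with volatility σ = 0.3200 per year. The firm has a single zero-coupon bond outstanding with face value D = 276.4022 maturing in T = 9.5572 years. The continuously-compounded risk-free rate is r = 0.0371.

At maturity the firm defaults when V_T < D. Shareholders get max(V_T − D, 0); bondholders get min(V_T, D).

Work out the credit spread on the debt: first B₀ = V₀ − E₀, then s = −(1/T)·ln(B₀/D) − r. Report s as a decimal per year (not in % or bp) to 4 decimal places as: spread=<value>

spread=0.0268

Work the structural quantities from V₀ = 330.0264 against face 276.4022:
d₁ = [ln(V₀/D) + (r + σ²/2)T] / (σ√T)
   = [ln(330.0264/276.4022) + (0.0371 + 0.5·0.3200²)·9.5572] / (0.3200·√9.5572)
   = [0.177316 + 0.843901] / 0.989271 = 1.032292
d₂ = d₁ − σ√T = 1.032292 − 0.989271 = 0.043021
N(d₁) = 0.849032,  N(d₂) = 0.517157,  e^(−rT) = 0.701474
E₀ = V₀·N(d₁) − D·e^(−rT)·N(d₂)
   = 330.0264·0.849032 − 276.4022·0.701474·0.517157 = 179.932008
B₀ = V₀ − E₀ = 330.0264 − 179.932008 = 150.094392
spread = −(1/T)·ln(B₀/D) − r = −(1/9.5572)·ln(150.094392/276.4022) − 0.0371 = 0.02678824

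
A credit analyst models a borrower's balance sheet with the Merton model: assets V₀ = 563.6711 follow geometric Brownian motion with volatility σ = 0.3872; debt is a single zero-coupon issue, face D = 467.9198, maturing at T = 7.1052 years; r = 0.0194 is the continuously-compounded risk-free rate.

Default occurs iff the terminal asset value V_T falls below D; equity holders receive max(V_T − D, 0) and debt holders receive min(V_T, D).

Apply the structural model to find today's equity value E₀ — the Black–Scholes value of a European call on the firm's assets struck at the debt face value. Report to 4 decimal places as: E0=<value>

E0=277.9065

Equity is a call on the firm's assets struck at D = 467.9198:
d₁ = [ln(V₀/D) + (r + σ²/2)T] / (σ√T)
   = [ln(563.6711/467.9198) + (0.0194 + 0.5·0.3872²)·7.1052] / (0.3872·√7.1052)
   = [0.186174 + 0.670460] / 1.032104 = 0.829988
d₂ = d₁ − σ√T = 0.829988 − 1.032104 = -0.202116
N(d₁) = 0.796727,  N(d₂) = 0.419913,  e^(−rT) = 0.871237
E₀ = V₀·N(d₁) − D·e^(−rT)·N(d₂)
   = 563.6711·0.796727 − 467.9198·0.871237·0.419913 = 277.906521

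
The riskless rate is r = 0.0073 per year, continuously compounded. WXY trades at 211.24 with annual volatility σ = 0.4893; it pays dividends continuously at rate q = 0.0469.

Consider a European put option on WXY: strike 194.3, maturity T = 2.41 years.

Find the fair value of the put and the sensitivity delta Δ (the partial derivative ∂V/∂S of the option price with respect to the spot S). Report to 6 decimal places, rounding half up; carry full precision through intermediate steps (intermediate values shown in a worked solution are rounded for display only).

price = 57.289624
Δ = -0.319607

σ√T = 0.4893·√2.41 = 0.759598
d₁ = (ln(S/K) + (r−q+σ²/2)T) / (σ√T) = (ln(211.24/194.3) + (0.0073−0.0469+0.4893²/2)·2.41) / 0.759598 = (0.083592 + 0.193058) / 0.759598 = 0.364206
d₂ = d₁ − σ√T = 0.364206 − 0.759598 = -0.395392
e^{−rT} = 0.982561
e^{−qT} = 0.893125
N(−d₁) = 0.357852,  N(−d₂) = 0.653723
Put price V = K·e^{−rT}·N(−d₂) − S·e^{−qT}·N(−d₁) = 124.803321 − 67.513697 = 57.289624
Δ = −e^{−qT}·N(−d₁) = -0.319607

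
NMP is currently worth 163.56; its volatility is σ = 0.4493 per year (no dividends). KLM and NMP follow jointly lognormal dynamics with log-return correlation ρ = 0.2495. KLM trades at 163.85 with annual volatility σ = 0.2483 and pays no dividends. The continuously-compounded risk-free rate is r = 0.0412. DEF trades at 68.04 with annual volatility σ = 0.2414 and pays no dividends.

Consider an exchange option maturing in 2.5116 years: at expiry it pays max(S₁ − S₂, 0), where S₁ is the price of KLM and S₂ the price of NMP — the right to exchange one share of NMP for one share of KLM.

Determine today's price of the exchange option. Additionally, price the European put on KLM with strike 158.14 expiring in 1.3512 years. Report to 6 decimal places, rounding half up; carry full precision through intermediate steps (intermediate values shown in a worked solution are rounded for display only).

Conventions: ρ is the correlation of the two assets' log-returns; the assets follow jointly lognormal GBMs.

σ_eff = √(σ₁² + σ₂² − 2ρσ₁σ₂) = √(0.2483² + 0.4493² − 2·0.2495·0.2483·0.4493) = 0.455910
d₁ = (ln(S₁/S₂) + (q₂ − q₁ + σ_eff²/2)T) / (σ_eff√T) = (ln(163.85/163.56) + (0.0 − 0.0 + 0.103927)·2.5116) / 0.722528 = 0.363716
d₂ = d₁ − σ_eff√T = 0.363716 − 0.722528 = -0.358812
N(d₁) = 0.641965,  N(d₂) = 0.359868
V = S₁·e^{−q₁T}·N(d₁) − S₂·e^{−q₂T}·N(d₂) = 105.185950 − 58.859969 = 46.325980
[vanilla: KLM put K=158.14]
σ√T = 0.2483·√1.3512 = 0.288627
d₁ = (ln(S/K) + (r+σ²/2)T) / (σ√T) = (ln(163.85/158.14) + (0.0412+0.2483²/2)·1.3512) / 0.288627 = (0.035471 + 0.097322) / 0.288627 = 0.460085
d₂ = d₁ − σ√T = 0.460085 − 0.288627 = 0.171458
e^{−rT} = 0.945852
N(−d₁) = 0.322728,  N(−d₂) = 0.431932
price = K·e^{−rT}·N(−d₂) − S·N(−d₁) = 64.607055 − 52.878925 = 11.728130

exchange price = 46.325980
price(KLM put K=158.14) = 11.728130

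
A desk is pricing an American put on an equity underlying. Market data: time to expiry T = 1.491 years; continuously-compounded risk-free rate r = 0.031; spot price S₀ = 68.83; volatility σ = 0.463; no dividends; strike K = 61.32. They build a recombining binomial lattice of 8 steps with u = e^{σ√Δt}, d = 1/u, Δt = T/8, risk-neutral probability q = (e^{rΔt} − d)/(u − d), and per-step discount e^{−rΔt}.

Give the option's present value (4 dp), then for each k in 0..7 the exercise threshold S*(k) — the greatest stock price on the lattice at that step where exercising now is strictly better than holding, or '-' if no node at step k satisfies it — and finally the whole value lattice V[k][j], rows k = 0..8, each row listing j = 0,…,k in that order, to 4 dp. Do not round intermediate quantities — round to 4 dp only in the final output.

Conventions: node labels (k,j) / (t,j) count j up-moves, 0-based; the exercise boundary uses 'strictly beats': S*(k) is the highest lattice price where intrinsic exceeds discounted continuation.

price = 10.0160
boundary = - - - - 30.9418 25.3360 30.9418 37.7880
tree:
10.0160
13.8722 5.6970
18.6582 8.5297 2.5035
24.2639 12.4309 4.1403 0.6485
30.3782 17.5202 6.7208 1.2182 0.0000
35.9840 23.6803 10.6397 2.2884 0.0000 0.0000
40.5742 30.3782 16.2570 4.2990 0.0000 0.0000 0.0000
44.3328 35.9840 23.5320 8.0759 0.0000 0.0000 0.0000 0.0000
47.4104 40.5742 30.3782 15.1710 0.0000 0.0000 0.0000 0.0000 0.0000

Δt=0.18638  u=1.22126  d=0.81883  q=0.46459  discount=0.99424
step 8 (expiry): payoffs max(K−S,0) = 47.4104 40.5742 30.3782 15.1710 0.0000 0.0000 0.0000 0.0000 0.0000
step 7: (k=7,j=0): S=16.9872, K−S=44.3328, hold=43.9795 ⇒ V=44.3328 exercise | (k=7,j=1): S=25.3360, K−S=35.9840, hold=35.6307 ⇒ V=35.9840 exercise | (k=7,j=2): S=37.7880, K−S=23.5320, hold=23.1787 ⇒ V=23.5320 exercise | (k=7,j=3): S=56.3599, K−S=4.9601, hold=8.0759 ⇒ V=8.0759 continue | (k=7,j=4): S=84.0593, K−S=0.0000, hold=0.0000 ⇒ V=0.0000 continue | (k=7,j=5): S=125.3722, K−S=0.0000, hold=0.0000 ⇒ V=0.0000 continue | (k=7,j=6): S=186.9895, K−S=0.0000, hold=0.0000 ⇒ V=0.0000 continue | (k=7,j=7): S=278.8900, K−S=0.0000, hold=0.0000 ⇒ V=0.0000 continue  boundary S*=37.7880
step 6: (k=6,j=0): S=20.7458, K−S=40.5742, hold=40.2209 ⇒ V=40.5742 exercise | (k=6,j=1): S=30.9418, K−S=30.3782, hold=30.0249 ⇒ V=30.3782 exercise | (k=6,j=2): S=46.1490, K−S=15.1710, hold=16.2570 ⇒ V=16.2570 continue | (k=6,j=3): S=68.8300, K−S=0.0000, hold=4.2990 ⇒ V=4.2990 continue | (k=6,j=4): S=102.6582, K−S=0.0000, hold=0.0000 ⇒ V=0.0000 continue | (k=6,j=5): S=153.1120, K−S=0.0000, hold=0.0000 ⇒ V=0.0000 continue | (k=6,j=6): S=228.3626, K−S=0.0000, hold=0.0000 ⇒ V=0.0000 continue  boundary S*=30.9418
step 5: (k=5,j=0): S=25.3360, K−S=35.9840, hold=35.6307 ⇒ V=35.9840 exercise | (k=5,j=1): S=37.7880, K−S=23.5320, hold=23.6803 ⇒ V=23.6803 continue | (k=5,j=2): S=56.3599, K−S=4.9601, hold=10.6397 ⇒ V=10.6397 continue | (k=5,j=3): S=84.0593, K−S=0.0000, hold=2.2884 ⇒ V=2.2884 continue | (k=5,j=4): S=125.3722, K−S=0.0000, hold=0.0000 ⇒ V=0.0000 continue | (k=5,j=5): S=186.9895, K−S=0.0000, hold=0.0000 ⇒ V=0.0000 continue  boundary S*=25.3360
step 4: (k=4,j=0): S=30.9418, K−S=30.3782, hold=30.0934 ⇒ V=30.3782 exercise | (k=4,j=1): S=46.1490, K−S=15.1710, hold=17.5202 ⇒ V=17.5202 continue | (k=4,j=2): S=68.8300, K−S=0.0000, hold=6.7208 ⇒ V=6.7208 continue | (k=4,j=3): S=102.6582, K−S=0.0000, hold=1.2182 ⇒ V=1.2182 continue | (k=4,j=4): S=153.1120, K−S=0.0000, hold=0.0000 ⇒ V=0.0000 continue  boundary S*=30.9418
step 3: (k=3,j=0): S=37.7880, K−S=23.5320, hold=24.2639 ⇒ V=24.2639 continue | (k=3,j=1): S=56.3599, K−S=4.9601, hold=12.4309 ⇒ V=12.4309 continue | (k=3,j=2): S=84.0593, K−S=0.0000, hold=4.1403 ⇒ V=4.1403 continue | (k=3,j=3): S=125.3722, K−S=0.0000, hold=0.6485 ⇒ V=0.6485 continue  boundary S*=-
step 2: (k=2,j=0): S=46.1490, K−S=15.1710, hold=18.6582 ⇒ V=18.6582 continue | (k=2,j=1): S=68.8300, K−S=0.0000, hold=8.5297 ⇒ V=8.5297 continue | (k=2,j=2): S=102.6582, K−S=0.0000, hold=2.5035 ⇒ V=2.5035 continue  boundary S*=-
step 1: (k=1,j=0): S=56.3599, K−S=4.9601, hold=13.8722 ⇒ V=13.8722 continue | (k=1,j=1): S=84.0593, K−S=0.0000, hold=5.6970 ⇒ V=5.6970 continue  boundary S*=-
step 0: (k=0,j=0): S=68.8300, K−S=0.0000, hold=10.0160 ⇒ V=10.0160 continue  boundary S*=-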